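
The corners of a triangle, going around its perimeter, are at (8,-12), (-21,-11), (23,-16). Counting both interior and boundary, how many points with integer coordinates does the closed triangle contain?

53

By the shoelace formula, twice the signed area is |(8·(-11) − (-21)·(-12)) + ((-21)·(-16) − 23·(-11)) + (23·(-12) − 8·(-16))| = 101, so the area is 101/2.
The number of boundary lattice points is Σ gcd(|Δx|,|Δy|) = gcd(29,1) + gcd(44,5) + gcd(15,4) = 1+1+1 = 3.
Pick's theorem gives I = A − B/2 + 1 = 101/2 − 3/2 + 1 = 50, so the closed region contains I + B = 50 + 3 = 53 lattice points.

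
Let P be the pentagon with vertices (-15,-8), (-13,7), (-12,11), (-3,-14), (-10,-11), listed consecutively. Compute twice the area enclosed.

259

By the shoelace formula, twice the signed area is |((-15)·7 − (-13)·(-8)) + ((-13)·11 − (-12)·7) + ((-12)·(-14) − (-3)·11) + ((-3)·(-11) − (-10)·(-14)) + ((-10)·(-8) − (-15)·(-11))| = 259, so the area is 259/2.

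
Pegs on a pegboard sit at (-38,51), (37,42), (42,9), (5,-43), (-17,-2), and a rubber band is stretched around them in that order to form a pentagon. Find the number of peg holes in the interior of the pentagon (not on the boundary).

Using the shoelace formula, 2A = |((-38)·42 − 37·51) + (37·9 − 42·42) + (42·(-43) − 5·9) + (5·(-2) − (-17)·(-43)) + ((-17)·51 − (-38)·(-2))| = 8449, so the area is 8449/2.
Along each edge there are gcd(|Δx|,|Δy|)+1 lattice points, so counting each shared vertex once the boundary has gcd(75,9) + gcd(5,33) + gcd(37,52) + gcd(22,41) + gcd(21,53) = 3+1+1+1+1 = 7.
By Pick's theorem A = I + B/2 − 1, so I = 8449/2 − 7/2 + 1 = 4222.

4222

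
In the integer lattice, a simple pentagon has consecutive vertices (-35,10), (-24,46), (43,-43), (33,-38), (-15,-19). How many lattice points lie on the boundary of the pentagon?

Along each edge there are gcd(|Δx|,|Δy|)+1 lattice points, so counting each shared vertex once the boundary has gcd(11,36) + gcd(67,89) + gcd(10,5) + gcd(48,19) + gcd(20,29) = 1+1+5+1+1 = 9.

9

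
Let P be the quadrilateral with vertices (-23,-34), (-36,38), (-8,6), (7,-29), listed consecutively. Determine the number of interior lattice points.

1356

The shoelace formula gives twice the area as |((-23)·38 − (-36)·(-34)) + ((-36)·6 − (-8)·38) + ((-8)·(-29) − 7·6) + (7·(-34) − (-23)·(-29))| = 2725, so the area is 2725/2.
Along each edge there are gcd(|Δx|,|Δy|)+1 lattice points, so counting each shared vertex once the boundary has gcd(13,72) + gcd(28,32) + gcd(15,35) + gcd(30,5) = 1+4+5+5 = 15.
Pick's theorem gives I = A − B/2 + 1 = 2725/2 − 15/2 + 1 = 1356.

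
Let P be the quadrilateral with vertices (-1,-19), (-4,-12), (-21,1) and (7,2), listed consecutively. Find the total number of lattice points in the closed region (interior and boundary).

The shoelace formula gives twice the area as |((-1)·(-12) − (-4)·(-19)) + ((-4)·1 − (-21)·(-12)) + ((-21)·2 − 7·1) + (7·(-19) − (-1)·2)| = 500, so the area is 250.
Along each edge there are gcd(|Δx|,|Δy|)+1 lattice points, so counting each shared vertex once the boundary has gcd(3,7) + gcd(17,13) + gcd(28,1) + gcd(8,21) = 1+1+1+1 = 4.
Pick's theorem gives I = A − B/2 + 1 = 250 − 4/2 + 1 = 249, so the closed region contains I + B = 249 + 4 = 253 lattice points.

253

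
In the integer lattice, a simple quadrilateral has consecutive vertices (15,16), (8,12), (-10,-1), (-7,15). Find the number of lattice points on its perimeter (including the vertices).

4

Along each edge there are gcd(|Δx|,|Δy|)+1 lattice points, so counting each shared vertex once the boundary has gcd(7,4) + gcd(18,13) + gcd(3,16) + gcd(22,1) = 1+1+1+1 = 4.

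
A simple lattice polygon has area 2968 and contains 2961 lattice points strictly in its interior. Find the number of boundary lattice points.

16

Pick's theorem gives A = I + B/2 − 1, so B = 2(A − I + 1) = 2(2968 − 2961 + 1) = 16.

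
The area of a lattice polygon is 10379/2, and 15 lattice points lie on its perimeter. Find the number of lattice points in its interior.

5183

Pick's theorem A = I + B/2 − 1 rearranges to I = A − B/2 + 1 = 10379/2 − 15/2 + 1 = 5183.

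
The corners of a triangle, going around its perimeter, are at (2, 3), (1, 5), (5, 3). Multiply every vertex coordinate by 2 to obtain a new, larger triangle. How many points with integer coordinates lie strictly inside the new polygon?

7

By the shoelace formula, twice the signed area is |(2·5 − 1·3) + (1·3 − 5·5) + (5·3 − 2·3)| = 6, so the area is 3.
Summing gcd(|Δx|,|Δy|) over the edges gives the boundary count: gcd(1,2) + gcd(4,2) + gcd(3,0) = 1+2+3 = 6.
Scaling by 2 multiplies the area by 2² = 4 (so the new area is 12) and multiplies the boundary lattice-point count by 2, giving 12.
By Pick's theorem, the interior count of the dilated polygon is 12 − 12/2 + 1 = 7.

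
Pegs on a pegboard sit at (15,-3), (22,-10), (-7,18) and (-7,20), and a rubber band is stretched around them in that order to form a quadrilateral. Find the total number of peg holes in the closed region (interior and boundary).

The shoelace formula gives twice the area as |(15·(-10) − 22·(-3)) + (22·18 − (-7)·(-10)) + ((-7)·20 − (-7)·18) + ((-7)·(-3) − 15·20)| = 51, so the area is 51/2.
Along each edge there are gcd(|Δx|,|Δy|)+1 lattice points, so counting each shared vertex once the boundary has gcd(7,7) + gcd(29,28) + gcd(0,2) + gcd(22,23) = 7+1+2+1 = 11.
Pick's theorem gives I = A − B/2 + 1 = 51/2 − 11/2 + 1 = 21, so the closed region contains I + B = 21 + 11 = 32 lattice points.

32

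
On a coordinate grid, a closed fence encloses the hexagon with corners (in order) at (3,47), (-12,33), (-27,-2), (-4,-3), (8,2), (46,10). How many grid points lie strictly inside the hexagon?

1889

Using the shoelace formula, 2A = |[3·33 − (-12)·47] + [(-12)·(-2) − (-27)·33] + [(-27)·(-3) − (-4)·(-2)] + [(-4)·2 − 8·(-3)] + [8·10 − 46·2] + [46·47 − 3·10]| = 3787, so the area is 3787/2.
The number of boundary lattice points is Σ gcd(|Δx|,|Δy|) = gcd(15,14) + gcd(15,35) + gcd(23,1) + gcd(12,5) + gcd(38,8) + gcd(43,37) = 1+5+1+1+2+1 = 11.
By Pick's theorem A = I + B/2 − 1, so I = 3787/2 − 11/2 + 1 = 1889.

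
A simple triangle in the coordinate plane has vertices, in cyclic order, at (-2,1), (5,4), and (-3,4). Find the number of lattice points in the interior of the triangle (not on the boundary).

8

Using the shoelace formula, 2A = |[(-2)·4 − 5·1] + [5·4 − (-3)·4] + [(-3)·1 − (-2)·4]| = 24, so the area is 12.
Summing gcd(|Δx|,|Δy|) over the edges gives the boundary count: gcd(7,3) + gcd(8,0) + gcd(1,3) = 1+8+1 = 10.
By Pick's theorem A = I + B/2 − 1, so I = 12 − 10/2 + 1 = 8.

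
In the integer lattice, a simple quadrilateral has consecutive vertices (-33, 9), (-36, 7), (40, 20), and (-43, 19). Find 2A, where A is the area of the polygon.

Using the shoelace formula, 2A = |((-33)·7 − (-36)·9) + ((-36)·20 − 40·7) + (40·19 − (-43)·20) + ((-43)·9 − (-33)·19)| = 953, so the area is 953/2.

953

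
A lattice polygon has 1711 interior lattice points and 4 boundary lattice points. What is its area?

Pick's theorem states A = I + B/2 − 1, so A = 1711 + 4/2 − 1 = 1712.

1712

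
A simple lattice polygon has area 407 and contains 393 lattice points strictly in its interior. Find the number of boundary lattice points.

30

Pick's theorem gives A = I + B/2 − 1, so B = 2(A − I + 1) = 2(407 − 393 + 1) = 30.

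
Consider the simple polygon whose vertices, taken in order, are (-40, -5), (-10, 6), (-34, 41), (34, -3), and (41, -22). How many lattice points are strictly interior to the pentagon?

The shoelace formula gives twice the area as |((-40)·6 − (-10)·(-5)) + ((-10)·41 − (-34)·6) + ((-34)·(-3) − 34·41) + (34·(-22) − 41·(-3)) + (41·(-5) − (-40)·(-22))| = 3498, so the area is 1749.
Summing gcd(|Δx|,|Δy|) over the edges gives the boundary count: gcd(30,11) + gcd(24,35) + gcd(68,44) + gcd(7,19) + gcd(81,17) = 1+1+4+1+1 = 8.
Pick's theorem gives I = A − B/2 + 1 = 1749 − 8/2 + 1 = 1746.

1746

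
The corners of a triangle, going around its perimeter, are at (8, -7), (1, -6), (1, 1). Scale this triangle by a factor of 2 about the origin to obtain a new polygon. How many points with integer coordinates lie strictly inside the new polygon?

Using the shoelace formula, 2A = |(8·(-6) − 1·(-7)) + (1·1 − 1·(-6)) + (1·(-7) − 8·1)| = 49, so the area is 24.5.
Summing gcd(|Δx|,|Δy|) over the edges gives the boundary count: gcd(7,1) + gcd(0,7) + gcd(7,8) = 1+7+1 = 9.
Scaling by 2 multiplies the area by 2² = 4 (so the new area is 98) and multiplies the boundary lattice-point count by 2, giving 18.
By Pick's theorem, the interior count of the dilated polygon is 98 − 18/2 + 1 = 90.

90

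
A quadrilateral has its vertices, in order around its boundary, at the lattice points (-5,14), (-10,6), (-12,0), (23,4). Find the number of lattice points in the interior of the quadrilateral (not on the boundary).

Using the shoelace formula, 2A = |((-5)·6 − (-10)·14) + ((-10)·0 − (-12)·6) + ((-12)·4 − 23·0) + (23·14 − (-5)·4)| = 476, so the area is 238.
Along each edge there are gcd(|Δx|,|Δy|)+1 lattice points, so counting each shared vertex once the boundary has gcd(5,8) + gcd(2,6) + gcd(35,4) + gcd(28,10) = 1+2+1+2 = 6.
By Pick's theorem A = I + B/2 − 1, so I = 238 − 6/2 + 1 = 236.

236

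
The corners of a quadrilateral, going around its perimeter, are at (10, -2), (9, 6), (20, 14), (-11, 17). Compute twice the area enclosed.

The shoelace formula gives twice the area as |[10·6 − 9·(-2)] + [9·14 − 20·6] + [20·17 − (-11)·14] + [(-11)·(-2) − 10·17]| = 430, so the area is 215.

430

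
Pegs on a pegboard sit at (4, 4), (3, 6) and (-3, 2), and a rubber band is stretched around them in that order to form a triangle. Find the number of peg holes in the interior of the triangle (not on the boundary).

Using the shoelace formula, 2A = |[4·6 − 3·4] + [3·2 − (-3)·6] + [(-3)·4 − 4·2]| = 16, so the area is 8.
Summing gcd(|Δx|,|Δy|) over the edges gives the boundary count: gcd(1,2) + gcd(6,4) + gcd(7,2) = 1+2+1 = 4.
Pick's theorem gives I = A − B/2 + 1 = 8 − 4/2 + 1 = 7.

7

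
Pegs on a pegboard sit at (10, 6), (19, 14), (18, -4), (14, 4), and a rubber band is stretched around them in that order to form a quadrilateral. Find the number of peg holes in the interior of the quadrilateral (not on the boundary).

62

The shoelace formula gives twice the area as |[10·14 − 19·6] + [19·(-4) − 18·14] + [18·4 − 14·(-4)] + [14·6 − 10·4]| = 130, so the area is 65.
Summing gcd(|Δx|,|Δy|) over the edges gives the boundary count: gcd(9,8) + gcd(1,18) + gcd(4,8) + gcd(4,2) = 1+1+4+2 = 8.
Pick's theorem gives I = A − B/2 + 1 = 65 − 8/2 + 1 = 62.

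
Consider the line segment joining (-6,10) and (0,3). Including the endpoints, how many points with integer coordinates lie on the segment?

The number of lattice points on a segment between lattice points is gcd(|Δx|,|Δy|) + 1 = gcd(6,7) + 1 = 1 + 1 = 2.

2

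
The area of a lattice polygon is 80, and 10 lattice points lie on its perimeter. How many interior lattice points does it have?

76

Pick's theorem A = I + B/2 − 1 rearranges to I = A − B/2 + 1 = 80 − 10/2 + 1 = 76.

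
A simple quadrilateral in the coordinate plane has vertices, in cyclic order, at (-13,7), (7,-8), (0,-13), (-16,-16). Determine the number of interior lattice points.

By the shoelace formula, twice the signed area is |[(-13)·(-8) − 7·7] + [7·(-13) − 0·(-8)] + [0·(-16) − (-16)·(-13)] + [(-16)·7 − (-13)·(-16)]| = 564, so the area is 282.
Along each edge there are gcd(|Δx|,|Δy|)+1 lattice points, so counting each shared vertex once the boundary has gcd(20,15) + gcd(7,5) + gcd(16,3) + gcd(3,23) = 5+1+1+1 = 8.
By Pick's theorem A = I + B/2 − 1, so I = 282 − 8/2 + 1 = 279.

279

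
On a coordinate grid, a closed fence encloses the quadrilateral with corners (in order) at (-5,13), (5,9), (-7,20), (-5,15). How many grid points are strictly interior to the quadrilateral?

27

The shoelace formula gives twice the area as |((-5)·9 − 5·13) + (5·20 − (-7)·9) + ((-7)·15 − (-5)·20) + ((-5)·13 − (-5)·15)| = 58, so the area is 29.
Along each edge there are gcd(|Δx|,|Δy|)+1 lattice points, so counting each shared vertex once the boundary has gcd(10,4) + gcd(12,11) + gcd(2,5) + gcd(0,2) = 2+1+1+2 = 6.
By Pick's theorem A = I + B/2 − 1, so I = 29 − 6/2 + 1 = 27.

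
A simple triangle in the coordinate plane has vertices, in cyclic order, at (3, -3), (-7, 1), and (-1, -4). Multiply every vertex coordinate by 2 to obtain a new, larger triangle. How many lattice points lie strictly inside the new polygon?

49

By the shoelace formula, twice the signed area is |[3·1 − (-7)·(-3)] + [(-7)·(-4) − (-1)·1] + [(-1)·(-3) − 3·(-4)]| = 26, so the area is 13.
The number of boundary lattice points is Σ gcd(|Δx|,|Δy|) = gcd(10,4) + gcd(6,5) + gcd(4,1) = 2+1+1 = 4.
Scaling by 2 multiplies the area by 2² = 4 (so the new area is 52) and multiplies the boundary lattice-point count by 2, giving 8.
By Pick's theorem, the interior count of the dilated polygon is 52 − 8/2 + 1 = 49.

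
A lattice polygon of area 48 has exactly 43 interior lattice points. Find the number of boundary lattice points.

12

Pick's theorem gives A = I + B/2 − 1, so B = 2(A − I + 1) = 2(48 − 43 + 1) = 12.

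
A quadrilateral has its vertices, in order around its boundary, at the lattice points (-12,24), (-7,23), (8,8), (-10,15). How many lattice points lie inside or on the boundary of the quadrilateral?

The shoelace formula gives twice the area as |[(-12)·23 − (-7)·24] + [(-7)·8 − 8·23] + [8·15 − (-10)·8] + [(-10)·24 − (-12)·15]| = 208, so the area is 104.
Summing gcd(|Δx|,|Δy|) over the edges gives the boundary count: gcd(5,1) + gcd(15,15) + gcd(18,7) + gcd(2,9) = 1+15+1+1 = 18.
Pick's theorem gives I = A − B/2 + 1 = 104 − 18/2 + 1 = 96, so the closed region contains I + B = 96 + 18 = 114 lattice points.

114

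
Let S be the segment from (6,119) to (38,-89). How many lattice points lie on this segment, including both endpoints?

The number of lattice points on a segment between lattice points is gcd(|Δx|,|Δy|) + 1 = gcd(32,208) + 1 = 16 + 1 = 17.

17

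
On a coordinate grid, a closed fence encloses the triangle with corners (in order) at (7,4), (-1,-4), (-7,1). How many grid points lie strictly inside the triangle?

The shoelace formula gives twice the area as |[7·(-4) − (-1)·4] + [(-1)·1 − (-7)·(-4)] + [(-7)·4 − 7·1]| = 88, so the area is 44.
The number of boundary lattice points is Σ gcd(|Δx|,|Δy|) = gcd(8,8) + gcd(6,5) + gcd(14,3) = 8+1+1 = 10.
By Pick's theorem A = I + B/2 − 1, so I = 44 − 10/2 + 1 = 40.

40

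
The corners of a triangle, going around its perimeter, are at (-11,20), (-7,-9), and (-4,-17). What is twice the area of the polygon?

55

Using the shoelace formula, 2A = |((-11)·(-9) − (-7)·20) + ((-7)·(-17) − (-4)·(-9)) + ((-4)·20 − (-11)·(-17))| = 55, so the area is 55/2.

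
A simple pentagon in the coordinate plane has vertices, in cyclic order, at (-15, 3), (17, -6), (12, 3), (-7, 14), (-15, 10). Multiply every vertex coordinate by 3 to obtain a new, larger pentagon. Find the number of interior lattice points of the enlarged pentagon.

2662

Using the shoelace formula, 2A = |[(-15)·(-6) − 17·3] + [17·3 − 12·(-6)] + [12·14 − (-7)·3] + [(-7)·10 − (-15)·14] + [(-15)·3 − (-15)·10]| = 596, so the area is 298.
The number of boundary lattice points is Σ gcd(|Δx|,|Δy|) = gcd(32,9) + gcd(5,9) + gcd(19,11) + gcd(8,4) + gcd(0,7) = 1+1+1+4+7 = 14.
Scaling by 3 multiplies the area by 3² = 9 (so the new area is 2682) and multiplies the boundary lattice-point count by 3, giving 42.
By Pick's theorem, the interior count of the dilated polygon is 2682 − 42/2 + 1 = 2662.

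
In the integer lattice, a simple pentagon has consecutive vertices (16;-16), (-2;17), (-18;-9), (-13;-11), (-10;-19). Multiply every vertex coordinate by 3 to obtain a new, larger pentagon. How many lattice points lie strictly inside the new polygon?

5596

The shoelace formula gives twice the area as |(16·17 − (-2)·(-16)) + ((-2)·(-9) − (-18)·17) + ((-18)·(-11) − (-13)·(-9)) + ((-13)·(-19) − (-10)·(-11)) + ((-10)·(-16) − 16·(-19))| = 1246, so the area is 623.
The number of boundary lattice points is Σ gcd(|Δx|,|Δy|) = gcd(18,33) + gcd(16,26) + gcd(5,2) + gcd(3,8) + gcd(26,3) = 3+2+1+1+1 = 8.
Scaling by 3 multiplies the area by 3² = 9 (so the new area is 5607) and multiplies the boundary lattice-point count by 3, giving 24.
By Pick's theorem, the interior count of the dilated polygon is 5607 − 24/2 + 1 = 5596.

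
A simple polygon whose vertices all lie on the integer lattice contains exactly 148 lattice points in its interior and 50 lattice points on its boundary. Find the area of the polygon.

By Pick's theorem, A = I + B/2 − 1 = 148 + 50/2 − 1 = 172.

172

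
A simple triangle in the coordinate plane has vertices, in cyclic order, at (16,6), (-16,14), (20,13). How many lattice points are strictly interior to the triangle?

Using the shoelace formula, 2A = |[16·14 − (-16)·6] + [(-16)·13 − 20·14] + [20·6 − 16·13]| = 256, so the area is 128.
Along each edge there are gcd(|Δx|,|Δy|)+1 lattice points, so counting each shared vertex once the boundary has gcd(32,8) + gcd(36,1) + gcd(4,7) = 8+1+1 = 10.
Pick's theorem gives I = A − B/2 + 1 = 128 − 10/2 + 1 = 124.

124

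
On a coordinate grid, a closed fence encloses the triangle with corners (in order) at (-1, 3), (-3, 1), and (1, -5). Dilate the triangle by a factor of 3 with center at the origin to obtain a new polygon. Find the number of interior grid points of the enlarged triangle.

82

The shoelace formula gives twice the area as |[(-1)·1 − (-3)·3] + [(-3)·(-5) − 1·1] + [1·3 − (-1)·(-5)]| = 20, so the area is 10.
Summing gcd(|Δx|,|Δy|) over the edges gives the boundary count: gcd(2,2) + gcd(4,6) + gcd(2,8) = 2+2+2 = 6.
Scaling by 3 multiplies the area by 3² = 9 (so the new area is 90) and multiplies the boundary lattice-point count by 3, giving 18.
By Pick's theorem, the interior count of the dilated polygon is 90 − 18/2 + 1 = 82.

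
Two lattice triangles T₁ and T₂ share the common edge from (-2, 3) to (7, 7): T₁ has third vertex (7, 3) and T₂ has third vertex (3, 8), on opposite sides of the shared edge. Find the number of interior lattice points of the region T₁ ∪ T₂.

22

The union is the simple quadrilateral with vertices (-2, 3), (7, 3), (7, 7), (3, 8) in order.
The shoelace formula gives twice the area as |[(-2)·3 − 7·3] + [7·7 − 7·3] + [7·8 − 3·7] + [3·3 − (-2)·8]| = 61, so the area is 61/2.
Summing gcd(|Δx|,|Δy|) over the edges gives the boundary count: gcd(9,0) + gcd(0,4) + gcd(4,1) + gcd(5,5) = 9+4+1+5 = 19.
By Pick's theorem I = A − B/2 + 1 = 61/2 − 19/2 + 1 = 22.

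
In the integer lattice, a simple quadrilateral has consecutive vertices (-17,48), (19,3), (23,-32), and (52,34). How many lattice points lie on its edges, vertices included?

12

Along each edge there are gcd(|Δx|,|Δy|)+1 lattice points, so counting each shared vertex once the boundary has gcd(36,45) + gcd(4,35) + gcd(29,66) + gcd(69,14) = 9+1+1+1 = 12.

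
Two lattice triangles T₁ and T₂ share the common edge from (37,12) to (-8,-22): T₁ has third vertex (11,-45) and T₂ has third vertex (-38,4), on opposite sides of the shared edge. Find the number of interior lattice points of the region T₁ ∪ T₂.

The union is the simple quadrilateral with vertices (37,12), (11,-45), (-8,-22), (-38,4) in order.
Using the shoelace formula, 2A = |[37·(-45) − 11·12] + [11·(-22) − (-8)·(-45)] + [(-8)·4 − (-38)·(-22)] + [(-38)·12 − 37·4]| = 3871, so the area is 3871/2.
Summing gcd(|Δx|,|Δy|) over the edges gives the boundary count: gcd(26,57) + gcd(19,23) + gcd(30,26) + gcd(75,8) = 1+1+2+1 = 5.
By Pick's theorem I = A − B/2 + 1 = 3871/2 − 5/2 + 1 = 1934.

1934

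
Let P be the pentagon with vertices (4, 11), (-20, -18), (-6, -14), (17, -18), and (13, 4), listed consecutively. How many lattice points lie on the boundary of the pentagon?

7

Along each edge there are gcd(|Δx|,|Δy|)+1 lattice points, so counting each shared vertex once the boundary has gcd(24,29) + gcd(14,4) + gcd(23,4) + gcd(4,22) + gcd(9,7) = 1+2+1+2+1 = 7.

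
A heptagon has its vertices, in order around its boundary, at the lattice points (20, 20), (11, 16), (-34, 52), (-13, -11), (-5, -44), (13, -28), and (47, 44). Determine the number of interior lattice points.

2703

The shoelace formula gives twice the area as |[20·16 − 11·20] + [11·52 − (-34)·16] + [(-34)·(-11) − (-13)·52] + [(-13)·(-44) − (-5)·(-11)] + [(-5)·(-28) − 13·(-44)] + [13·44 − 47·(-28)] + [47·20 − 20·44]| = 5443, so the area is 5443/2.
The number of boundary lattice points is Σ gcd(|Δx|,|Δy|) = gcd(9,4) + gcd(45,36) + gcd(21,63) + gcd(8,33) + gcd(18,16) + gcd(34,72) + gcd(27,24) = 1+9+21+1+2+2+3 = 39.
By Pick's theorem A = I + B/2 − 1, so I = 5443/2 − 39/2 + 1 = 2703.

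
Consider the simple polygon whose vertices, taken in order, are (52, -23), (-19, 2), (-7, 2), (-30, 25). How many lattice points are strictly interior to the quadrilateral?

Using the shoelace formula, 2A = |(52·2 − (-19)·(-23)) + ((-19)·2 − (-7)·2) + ((-7)·25 − (-30)·2) + ((-30)·(-23) − 52·25)| = 1082, so the area is 541.
The number of boundary lattice points is Σ gcd(|Δx|,|Δy|) = gcd(71,25) + gcd(12,0) + gcd(23,23) + gcd(82,48) = 1+12+23+2 = 38.
By Pick's theorem A = I + B/2 − 1, so I = 541 − 38/2 + 1 = 523.

523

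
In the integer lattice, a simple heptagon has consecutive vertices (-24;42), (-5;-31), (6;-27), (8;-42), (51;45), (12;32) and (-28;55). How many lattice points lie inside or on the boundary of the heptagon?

The shoelace formula gives twice the area as |((-24)·(-31) − (-5)·42) + ((-5)·(-27) − 6·(-31)) + (6·(-42) − 8·(-27)) + (8·45 − 51·(-42)) + (51·32 − 12·45) + (12·55 − (-28)·32) + ((-28)·42 − (-24)·55)| = 6533, so the area is 3266.5.
The number of boundary lattice points is Σ gcd(|Δx|,|Δy|) = gcd(19,73) + gcd(11,4) + gcd(2,15) + gcd(43,87) + gcd(39,13) + gcd(40,23) + gcd(4,13) = 1+1+1+1+13+1+1 = 19.
Pick's theorem gives I = A − B/2 + 1 = 3266.5 − 19/2 + 1 = 3258, so the closed region contains I + B = 3258 + 19 = 3277 lattice points.

3277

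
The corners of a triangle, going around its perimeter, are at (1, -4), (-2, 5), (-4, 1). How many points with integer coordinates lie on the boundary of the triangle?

Summing gcd(|Δx|,|Δy|) over the edges gives the boundary count: gcd(3,9) + gcd(2,4) + gcd(5,5) = 3+2+5 = 10.

10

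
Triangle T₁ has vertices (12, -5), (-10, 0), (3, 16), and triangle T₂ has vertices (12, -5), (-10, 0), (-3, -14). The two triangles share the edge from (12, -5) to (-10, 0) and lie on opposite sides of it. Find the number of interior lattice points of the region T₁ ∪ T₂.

339

The union is the simple quadrilateral with vertices (12, -5), (3, 16), (-10, 0), (-3, -14) in order.
The shoelace formula gives twice the area as |(12·16 − 3·(-5)) + (3·0 − (-10)·16) + ((-10)·(-14) − (-3)·0) + ((-3)·(-5) − 12·(-14))| = 690, so the area is 345.
Along each edge there are gcd(|Δx|,|Δy|)+1 lattice points, so counting each shared vertex once the boundary has gcd(9,21) + gcd(13,16) + gcd(7,14) + gcd(15,9) = 3+1+7+3 = 14.
By Pick's theorem I = A − B/2 + 1 = 345 − 14/2 + 1 = 339.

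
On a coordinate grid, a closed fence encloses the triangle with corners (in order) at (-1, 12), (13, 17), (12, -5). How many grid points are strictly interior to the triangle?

Using the shoelace formula, 2A = |((-1)·17 − 13·12) + (13·(-5) − 12·17) + (12·12 − (-1)·(-5))| = 303, so the area is 151.5.
Along each edge there are gcd(|Δx|,|Δy|)+1 lattice points, so counting each shared vertex once the boundary has gcd(14,5) + gcd(1,22) + gcd(13,17) = 1+1+1 = 3.
Pick's theorem gives I = A − B/2 + 1 = 151.5 − 3/2 + 1 = 151.

151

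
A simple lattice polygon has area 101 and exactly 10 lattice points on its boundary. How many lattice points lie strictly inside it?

Pick's theorem A = I + B/2 − 1 rearranges to I = A − B/2 + 1 = 101 − 10/2 + 1 = 97.

97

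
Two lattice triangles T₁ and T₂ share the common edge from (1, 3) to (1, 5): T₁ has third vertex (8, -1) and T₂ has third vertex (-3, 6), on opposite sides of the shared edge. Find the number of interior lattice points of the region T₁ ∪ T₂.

The union is the simple quadrilateral with vertices (1, 3), (8, -1), (1, 5), (-3, 6) in order.
Using the shoelace formula, 2A = |(1·(-1) − 8·3) + (8·5 − 1·(-1)) + (1·6 − (-3)·5) + ((-3)·3 − 1·6)| = 22, so the area is 11.
The number of boundary lattice points is Σ gcd(|Δx|,|Δy|) = gcd(7,4) + gcd(7,6) + gcd(4,1) + gcd(4,3) = 1+1+1+1 = 4.
By Pick's theorem I = A − B/2 + 1 = 11 − 4/2 + 1 = 10.

10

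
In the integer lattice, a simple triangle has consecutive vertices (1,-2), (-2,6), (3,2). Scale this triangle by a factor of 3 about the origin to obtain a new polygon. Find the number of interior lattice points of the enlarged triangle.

121

The shoelace formula gives twice the area as |[1·6 − (-2)·(-2)] + [(-2)·2 − 3·6] + [3·(-2) − 1·2]| = 28, so the area is 14.
Along each edge there are gcd(|Δx|,|Δy|)+1 lattice points, so counting each shared vertex once the boundary has gcd(3,8) + gcd(5,4) + gcd(2,4) = 1+1+2 = 4.
Scaling by 3 multiplies the area by 3² = 9 (so the new area is 126) and multiplies the boundary lattice-point count by 3, giving 12.
By Pick's theorem, the interior count of the dilated polygon is 126 − 12/2 + 1 = 121.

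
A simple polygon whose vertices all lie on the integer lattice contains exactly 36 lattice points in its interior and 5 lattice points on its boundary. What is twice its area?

75

By Pick's theorem, A = I + B/2 − 1 = 36 + 5/2 − 1 = 75/2.
Hence 2A = 75.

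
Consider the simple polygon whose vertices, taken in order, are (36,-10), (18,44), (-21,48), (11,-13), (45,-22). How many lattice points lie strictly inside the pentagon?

1980

The shoelace formula gives twice the area as |[36·44 − 18·(-10)] + [18·48 − (-21)·44] + [(-21)·(-13) − 11·48] + [11·(-22) − 45·(-13)] + [45·(-10) − 36·(-22)]| = 3982, so the area is 1991.
The number of boundary lattice points is Σ gcd(|Δx|,|Δy|) = gcd(18,54) + gcd(39,4) + gcd(32,61) + gcd(34,9) + gcd(9,12) = 18+1+1+1+3 = 24.
By Pick's theorem A = I + B/2 − 1, so I = 1991 − 24/2 + 1 = 1980.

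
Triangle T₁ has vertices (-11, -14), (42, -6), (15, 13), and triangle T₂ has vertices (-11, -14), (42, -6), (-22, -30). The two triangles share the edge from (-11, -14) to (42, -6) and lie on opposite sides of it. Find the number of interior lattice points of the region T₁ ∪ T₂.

987

The union is the simple quadrilateral with vertices (-11, -14), (15, 13), (42, -6), (-22, -30) in order.
The shoelace formula gives twice the area as |[(-11)·13 − 15·(-14)] + [15·(-6) − 42·13] + [42·(-30) − (-22)·(-6)] + [(-22)·(-14) − (-11)·(-30)]| = 1983, so the area is 1983/2.
The number of boundary lattice points is Σ gcd(|Δx|,|Δy|) = gcd(26,27) + gcd(27,19) + gcd(64,24) + gcd(11,16) = 1+1+8+1 = 11.
By Pick's theorem I = A − B/2 + 1 = 1983/2 − 11/2 + 1 = 987.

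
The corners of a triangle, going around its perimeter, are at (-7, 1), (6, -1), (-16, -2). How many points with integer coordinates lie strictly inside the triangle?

27

By the shoelace formula, twice the signed area is |[(-7)·(-1) − 6·1] + [6·(-2) − (-16)·(-1)] + [(-16)·1 − (-7)·(-2)]| = 57, so the area is 28.5.
The number of boundary lattice points is Σ gcd(|Δx|,|Δy|) = gcd(13,2) + gcd(22,1) + gcd(9,3) = 1+1+3 = 5.
Pick's theorem gives I = A − B/2 + 1 = 28.5 − 5/2 + 1 = 27.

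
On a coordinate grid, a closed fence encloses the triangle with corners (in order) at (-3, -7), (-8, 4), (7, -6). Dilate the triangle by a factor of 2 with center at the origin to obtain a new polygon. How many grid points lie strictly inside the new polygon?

224

The shoelace formula gives twice the area as |[(-3)·4 − (-8)·(-7)] + [(-8)·(-6) − 7·4] + [7·(-7) − (-3)·(-6)]| = 115, so the area is 115/2.
The number of boundary lattice points is Σ gcd(|Δx|,|Δy|) = gcd(5,11) + gcd(15,10) + gcd(10,1) = 1+5+1 = 7.
Scaling by 2 multiplies the area by 2² = 4 (so the new area is 230) and multiplies the boundary lattice-point count by 2, giving 14.
By Pick's theorem, the interior count of the dilated polygon is 230 − 14/2 + 1 = 224.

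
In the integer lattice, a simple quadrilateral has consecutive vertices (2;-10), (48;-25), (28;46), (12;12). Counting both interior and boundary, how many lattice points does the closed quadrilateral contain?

1493

Using the shoelace formula, 2A = |[2·(-25) − 48·(-10)] + [48·46 − 28·(-25)] + [28·12 − 12·46] + [12·(-10) − 2·12]| = 2978, so the area is 1489.
Summing gcd(|Δx|,|Δy|) over the edges gives the boundary count: gcd(46,15) + gcd(20,71) + gcd(16,34) + gcd(10,22) = 1+1+2+2 = 6.
Pick's theorem gives I = A − B/2 + 1 = 1489 − 6/2 + 1 = 1487, so the closed region contains I + B = 1487 + 6 = 1493 lattice points.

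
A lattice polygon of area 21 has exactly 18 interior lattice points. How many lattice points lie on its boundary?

Pick's theorem gives A = I + B/2 − 1, so B = 2(A − I + 1) = 2(21 − 18 + 1) = 8.

8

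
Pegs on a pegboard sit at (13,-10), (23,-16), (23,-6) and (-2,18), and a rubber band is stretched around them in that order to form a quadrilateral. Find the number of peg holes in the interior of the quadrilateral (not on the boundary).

214

By the shoelace formula, twice the signed area is |[13·(-16) − 23·(-10)] + [23·(-6) − 23·(-16)] + [23·18 − (-2)·(-6)] + [(-2)·(-10) − 13·18]| = 440, so the area is 220.
The number of boundary lattice points is Σ gcd(|Δx|,|Δy|) = gcd(10,6) + gcd(0,10) + gcd(25,24) + gcd(15,28) = 2+10+1+1 = 14.
Pick's theorem gives I = A − B/2 + 1 = 220 − 14/2 + 1 = 214.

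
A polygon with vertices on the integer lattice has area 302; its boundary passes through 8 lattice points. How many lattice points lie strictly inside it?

Pick's theorem A = I + B/2 − 1 rearranges to I = A − B/2 + 1 = 302 − 8/2 + 1 = 299.

299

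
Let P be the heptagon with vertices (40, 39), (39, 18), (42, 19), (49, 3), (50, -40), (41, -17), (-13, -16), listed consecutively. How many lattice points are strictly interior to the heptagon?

1840

By the shoelace formula, twice the signed area is |[40·18 − 39·39] + [39·19 − 42·18] + [42·3 − 49·19] + [49·(-40) − 50·3] + [50·(-17) − 41·(-40)] + [41·(-16) − (-13)·(-17)] + [(-13)·39 − 40·(-16)]| = 3685, so the area is 1842.5.
Summing gcd(|Δx|,|Δy|) over the edges gives the boundary count: gcd(1,21) + gcd(3,1) + gcd(7,16) + gcd(1,43) + gcd(9,23) + gcd(54,1) + gcd(53,55) = 1+1+1+1+1+1+1 = 7.
By Pick's theorem A = I + B/2 − 1, so I = 1842.5 − 7/2 + 1 = 1840.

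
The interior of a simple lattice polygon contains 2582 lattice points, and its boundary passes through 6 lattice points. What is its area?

By Pick's theorem, A = I + B/2 − 1 = 2582 + 6/2 − 1 = 2584.

2584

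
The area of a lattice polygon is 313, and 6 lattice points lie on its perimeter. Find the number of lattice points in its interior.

From Pick's theorem, I = A − B/2 + 1 = 313 − 6/2 + 1 = 311.

311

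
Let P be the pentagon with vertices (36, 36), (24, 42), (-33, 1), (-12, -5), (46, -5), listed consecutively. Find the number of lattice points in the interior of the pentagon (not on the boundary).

2147

Using the shoelace formula, 2A = |(36·42 − 24·36) + (24·1 − (-33)·42) + ((-33)·(-5) − (-12)·1) + ((-12)·(-5) − 46·(-5)) + (46·36 − 36·(-5))| = 4361, so the area is 2180.5.
Summing gcd(|Δx|,|Δy|) over the edges gives the boundary count: gcd(12,6) + gcd(57,41) + gcd(21,6) + gcd(58,0) + gcd(10,41) = 6+1+3+58+1 = 69.
Pick's theorem gives I = A − B/2 + 1 = 2180.5 − 69/2 + 1 = 2147.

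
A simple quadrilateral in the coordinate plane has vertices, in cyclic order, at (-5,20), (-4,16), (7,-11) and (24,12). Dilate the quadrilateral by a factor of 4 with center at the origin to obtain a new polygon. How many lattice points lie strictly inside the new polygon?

The shoelace formula gives twice the area as |((-5)·16 − (-4)·20) + ((-4)·(-11) − 7·16) + (7·12 − 24·(-11)) + (24·20 − (-5)·12)| = 820, so the area is 410.
Along each edge there are gcd(|Δx|,|Δy|)+1 lattice points, so counting each shared vertex once the boundary has gcd(1,4) + gcd(11,27) + gcd(17,23) + gcd(29,8) = 1+1+1+1 = 4.
Scaling by 4 multiplies the area by 4² = 16 (so the new area is 6560) and multiplies the boundary lattice-point count by 4, giving 16.
By Pick's theorem, the interior count of the dilated polygon is 6560 − 16/2 + 1 = 6553.

6553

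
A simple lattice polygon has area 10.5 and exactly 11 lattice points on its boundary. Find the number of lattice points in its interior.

Pick's theorem A = I + B/2 − 1 rearranges to I = A − B/2 + 1 = 10.5 − 11/2 + 1 = 6.

6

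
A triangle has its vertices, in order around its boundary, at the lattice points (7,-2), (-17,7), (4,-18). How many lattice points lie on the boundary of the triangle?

5

The number of boundary lattice points is Σ gcd(|Δx|,|Δy|) = gcd(24,9) + gcd(21,25) + gcd(3,16) = 3+1+1 = 5.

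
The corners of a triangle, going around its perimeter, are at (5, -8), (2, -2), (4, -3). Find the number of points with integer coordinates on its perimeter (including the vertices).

5

The number of boundary lattice points is Σ gcd(|Δx|,|Δy|) = gcd(3,6) + gcd(2,1) + gcd(1,5) = 3+1+1 = 5.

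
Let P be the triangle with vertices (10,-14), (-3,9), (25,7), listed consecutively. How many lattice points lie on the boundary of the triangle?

6

Along each edge there are gcd(|Δx|,|Δy|)+1 lattice points, so counting each shared vertex once the boundary has gcd(13,23) + gcd(28,2) + gcd(15,21) = 1+2+3 = 6.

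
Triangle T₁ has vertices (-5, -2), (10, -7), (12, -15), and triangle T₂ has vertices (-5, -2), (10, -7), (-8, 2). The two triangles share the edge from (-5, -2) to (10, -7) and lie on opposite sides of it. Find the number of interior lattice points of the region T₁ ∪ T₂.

The union is the simple quadrilateral with vertices (-5, -2), (12, -15), (10, -7), (-8, 2) in order.
The shoelace formula gives twice the area as |[(-5)·(-15) − 12·(-2)] + [12·(-7) − 10·(-15)] + [10·2 − (-8)·(-7)] + [(-8)·(-2) − (-5)·2]| = 155, so the area is 155/2.
The number of boundary lattice points is Σ gcd(|Δx|,|Δy|) = gcd(17,13) + gcd(2,8) + gcd(18,9) + gcd(3,4) = 1+2+9+1 = 13.
By Pick's theorem I = A − B/2 + 1 = 155/2 − 13/2 + 1 = 72.

72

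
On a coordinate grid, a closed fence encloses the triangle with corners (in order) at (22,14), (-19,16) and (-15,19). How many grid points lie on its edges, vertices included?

3

Along each edge there are gcd(|Δx|,|Δy|)+1 lattice points, so counting each shared vertex once the boundary has gcd(41,2) + gcd(4,3) + gcd(37,5) = 1+1+1 = 3.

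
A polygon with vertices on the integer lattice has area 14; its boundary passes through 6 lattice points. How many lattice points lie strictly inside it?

From Pick's theorem, I = A − B/2 + 1 = 14 − 6/2 + 1 = 12.

12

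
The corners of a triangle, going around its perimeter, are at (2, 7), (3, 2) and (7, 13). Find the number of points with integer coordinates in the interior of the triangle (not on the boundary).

15

Using the shoelace formula, 2A = |(2·2 − 3·7) + (3·13 − 7·2) + (7·7 − 2·13)| = 31, so the area is 31/2.
Summing gcd(|Δx|,|Δy|) over the edges gives the boundary count: gcd(1,5) + gcd(4,11) + gcd(5,6) = 1+1+1 = 3.
Pick's theorem gives I = A − B/2 + 1 = 31/2 − 3/2 + 1 = 15.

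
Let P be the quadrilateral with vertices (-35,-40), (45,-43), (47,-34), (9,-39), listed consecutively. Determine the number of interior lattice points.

By the shoelace formula, twice the signed area is |((-35)·(-43) − 45·(-40)) + (45·(-34) − 47·(-43)) + (47·(-39) − 9·(-34)) + (9·(-40) − (-35)·(-39))| = 544, so the area is 272.
Summing gcd(|Δx|,|Δy|) over the edges gives the boundary count: gcd(80,3) + gcd(2,9) + gcd(38,5) + gcd(44,1) = 1+1+1+1 = 4.
By Pick's theorem A = I + B/2 − 1, so I = 272 − 4/2 + 1 = 271.

271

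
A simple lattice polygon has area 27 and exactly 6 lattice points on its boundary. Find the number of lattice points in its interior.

From Pick's theorem, I = A − B/2 + 1 = 27 − 6/2 + 1 = 25.

25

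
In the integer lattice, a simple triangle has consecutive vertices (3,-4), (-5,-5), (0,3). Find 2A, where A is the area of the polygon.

By the shoelace formula, twice the signed area is |[3·(-5) − (-5)·(-4)] + [(-5)·3 − 0·(-5)] + [0·(-4) − 3·3]| = 59, so the area is 59/2.

59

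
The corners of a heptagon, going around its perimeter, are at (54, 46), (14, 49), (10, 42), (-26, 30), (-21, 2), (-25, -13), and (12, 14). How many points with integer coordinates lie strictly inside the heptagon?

1989

The shoelace formula gives twice the area as |[54·49 − 14·46] + [14·42 − 10·49] + [10·30 − (-26)·42] + [(-26)·2 − (-21)·30] + [(-21)·(-13) − (-25)·2] + [(-25)·14 − 12·(-13)] + [12·46 − 54·14]| = 3995, so the area is 1997.5.
Summing gcd(|Δx|,|Δy|) over the edges gives the boundary count: gcd(40,3) + gcd(4,7) + gcd(36,12) + gcd(5,28) + gcd(4,15) + gcd(37,27) + gcd(42,32) = 1+1+12+1+1+1+2 = 19.
By Pick's theorem A = I + B/2 − 1, so I = 1997.5 − 19/2 + 1 = 1989.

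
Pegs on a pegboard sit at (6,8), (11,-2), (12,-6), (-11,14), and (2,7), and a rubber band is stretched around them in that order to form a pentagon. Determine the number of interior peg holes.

82

By the shoelace formula, twice the signed area is |[6·(-2) − 11·8] + [11·(-6) − 12·(-2)] + [12·14 − (-11)·(-6)] + [(-11)·7 − 2·14] + [2·8 − 6·7]| = 171, so the area is 171/2.
The number of boundary lattice points is Σ gcd(|Δx|,|Δy|) = gcd(5,10) + gcd(1,4) + gcd(23,20) + gcd(13,7) + gcd(4,1) = 5+1+1+1+1 = 9.
By Pick's theorem A = I + B/2 − 1, so I = 171/2 − 9/2 + 1 = 82.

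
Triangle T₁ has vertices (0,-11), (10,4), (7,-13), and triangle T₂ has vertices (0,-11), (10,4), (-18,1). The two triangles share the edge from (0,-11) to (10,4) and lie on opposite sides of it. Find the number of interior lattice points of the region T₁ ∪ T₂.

The union is the simple quadrilateral with vertices (0,-11), (7,-13), (10,4), (-18,1) in order.
By the shoelace formula, twice the signed area is |[0·(-13) − 7·(-11)] + [7·4 − 10·(-13)] + [10·1 − (-18)·4] + [(-18)·(-11) − 0·1]| = 515, so the area is 515/2.
The number of boundary lattice points is Σ gcd(|Δx|,|Δy|) = gcd(7,2) + gcd(3,17) + gcd(28,3) + gcd(18,12) = 1+1+1+6 = 9.
By Pick's theorem I = A − B/2 + 1 = 515/2 − 9/2 + 1 = 254.

254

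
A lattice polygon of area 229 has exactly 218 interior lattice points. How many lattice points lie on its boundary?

Pick's theorem gives A = I + B/2 − 1, so B = 2(A − I + 1) = 2(229 − 218 + 1) = 24.

24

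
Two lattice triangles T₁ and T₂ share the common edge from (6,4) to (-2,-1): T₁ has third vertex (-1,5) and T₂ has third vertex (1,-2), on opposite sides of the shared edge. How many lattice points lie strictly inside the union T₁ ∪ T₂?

The union is the simple quadrilateral with vertices (6,4), (-1,5), (-2,-1), (1,-2) in order.
By the shoelace formula, twice the signed area is |[6·5 − (-1)·4] + [(-1)·(-1) − (-2)·5] + [(-2)·(-2) − 1·(-1)] + [1·4 − 6·(-2)]| = 66, so the area is 33.
Summing gcd(|Δx|,|Δy|) over the edges gives the boundary count: gcd(7,1) + gcd(1,6) + gcd(3,1) + gcd(5,6) = 1+1+1+1 = 4.
By Pick's theorem I = A − B/2 + 1 = 33 − 4/2 + 1 = 32.

32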